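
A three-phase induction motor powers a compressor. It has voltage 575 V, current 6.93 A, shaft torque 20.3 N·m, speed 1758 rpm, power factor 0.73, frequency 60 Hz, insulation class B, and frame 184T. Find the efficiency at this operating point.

ω = 2π × 1758/60 = 184.1 rad/s; P_out = τω = 20.3 × 184.1 = 3737 W
P_in = √3·V_L·I_L·cosφ = 1.732 × 575 × 6.93 × 0.73 = 5038 W
η = P_out / P_in = 3737 / 5038 = 0.742 = 74.2%

74.2 %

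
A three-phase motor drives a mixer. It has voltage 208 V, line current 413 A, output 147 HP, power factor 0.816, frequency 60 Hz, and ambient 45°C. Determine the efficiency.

P_out = 147 × 746 = 109662 W
P_in = √3·V_L·I_L·cosφ = 1.732 × 208 × 413 × 0.816 = 121409 W
η = P_out / P_in = 109662 / 121409 = 0.903 = 90.3%

90.3 %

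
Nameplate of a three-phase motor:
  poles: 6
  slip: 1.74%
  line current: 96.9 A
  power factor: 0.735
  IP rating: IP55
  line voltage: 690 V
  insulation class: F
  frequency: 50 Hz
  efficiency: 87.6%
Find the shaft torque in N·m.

725 N·m

P_in = √3·V·I·cosφ = 1.732 × 690 × 96.9 × 0.735 = 85115 W
P_out = η·P_in = 0.876 × 85115 = 74561 W
n_s = 120×50/6 = 1000 rpm; n = 1000×(1−0.0174) = 983 rpm
ω = 2π×983/60 = 102.9 rad/s
τ = P_out/ω = 74561/102.9 = 725 N·m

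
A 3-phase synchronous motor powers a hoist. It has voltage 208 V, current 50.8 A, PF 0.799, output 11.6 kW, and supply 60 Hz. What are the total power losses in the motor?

P_in = √3·V·I·cosφ = 1.732×208×50.8×0.799 = 14623 W
P_out = 11600 W
Losses = P_in − P_out = 14623 − 11600 = 3023 W

3.02 kW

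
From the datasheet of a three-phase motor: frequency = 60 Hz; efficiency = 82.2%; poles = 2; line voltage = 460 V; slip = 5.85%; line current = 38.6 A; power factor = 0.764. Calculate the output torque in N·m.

54.4 N·m

P_in = √3·V·I·cosφ = 1.732 × 460 × 38.6 × 0.764 = 23496 W
P_out = η·P_in = 0.822 × 23496 = 19314 W
n_s = 120×60/2 = 3600 rpm; n = 3600×(1−0.0585) = 3389 rpm
ω = 2π×3389/60 = 354.9 rad/s
τ = P_out/ω = 19314/354.9 = 54.4 N·m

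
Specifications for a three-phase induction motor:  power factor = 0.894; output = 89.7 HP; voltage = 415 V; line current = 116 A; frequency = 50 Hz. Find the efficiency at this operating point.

89.8 %

P_out = 89.7 × 746 = 66916 W
P_in = √3·V_L·I_L·cosφ = 1.732 × 415 × 116 × 0.894 = 74540 W
η = P_out / P_in = 66916 / 74540 = 0.898 = 89.8%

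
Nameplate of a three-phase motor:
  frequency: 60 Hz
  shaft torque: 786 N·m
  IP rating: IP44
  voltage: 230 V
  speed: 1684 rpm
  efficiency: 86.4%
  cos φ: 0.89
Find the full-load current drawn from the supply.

ω = 2π×1684/60 = 176.3 rad/s; P_out = τω = 786 × 176.3 = 138572 W
P_in = P_out / η = 138572 / 0.864 = 160384 W
I_L = P_in / (√3·V_L·cosφ) = 160384 / (1.732 × 230 × 0.89) = 452 A

452 A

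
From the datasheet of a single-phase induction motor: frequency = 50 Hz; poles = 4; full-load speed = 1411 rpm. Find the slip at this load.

5.93 %

n_s = 120f/p = 120×50/4 = 1500 rpm
s = (n_s − n)/n_s = (1500 − 1411)/1500 = 0.0593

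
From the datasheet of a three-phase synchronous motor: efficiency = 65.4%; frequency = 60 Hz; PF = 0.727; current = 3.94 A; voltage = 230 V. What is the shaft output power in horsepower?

1 HP

P_in = √3·V·I·cosφ = 1.732 × 230 × 3.94 × 0.727 = 1141 W
P_out = η·P_in = 0.654 × 1141 = 746 W
= 746/746 = 1 HP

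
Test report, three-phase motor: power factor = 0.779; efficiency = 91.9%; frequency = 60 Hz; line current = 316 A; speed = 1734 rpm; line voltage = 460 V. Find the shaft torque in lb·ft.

P_in = √3·V·I·cosφ = 1.732 × 460 × 316 × 0.779 = 196124 W
P_out = η·P_in = 0.919 × 196124 = 180238 W
n = 1734 rpm
ω = 2π×1734/60 = 181.6 rad/s
τ = P_out/ω = 180238/181.6 = 992.5 N·m
In lb·ft: 992.5/1.356 = 732 lb·ft

732 lb·ft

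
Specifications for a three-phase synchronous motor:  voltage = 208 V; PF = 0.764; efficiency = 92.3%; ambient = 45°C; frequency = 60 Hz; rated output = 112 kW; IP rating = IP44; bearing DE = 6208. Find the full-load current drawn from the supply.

441 A

P_out = 112 kW = 112000 W
P_in = P_out / η = 112000 / 0.923 = 121343 W
I_L = P_in / (√3·V_L·cosφ) = 121343 / (1.732 × 208 × 0.764) = 441 A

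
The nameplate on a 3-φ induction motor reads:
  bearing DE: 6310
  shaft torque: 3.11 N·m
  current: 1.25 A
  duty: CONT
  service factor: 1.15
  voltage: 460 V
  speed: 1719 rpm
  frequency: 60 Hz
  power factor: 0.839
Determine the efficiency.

67.0 %

ω = 2π × 1719/60 = 180 rad/s; P_out = τω = 3.11 × 180 = 560 W
P_in = √3·V_L·I_L·cosφ = 1.732 × 460 × 1.25 × 0.839 = 836 W
η = P_out / P_in = 560 / 836 = 0.670 = 67.0%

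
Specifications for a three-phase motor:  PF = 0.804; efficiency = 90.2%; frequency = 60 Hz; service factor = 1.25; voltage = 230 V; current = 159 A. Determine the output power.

P_in = √3·V·I·cosφ = 1.732 × 230 × 159 × 0.804 = 50925 W
P_out = η·P_in = 0.902 × 50925 = 45934 W

45.9 kW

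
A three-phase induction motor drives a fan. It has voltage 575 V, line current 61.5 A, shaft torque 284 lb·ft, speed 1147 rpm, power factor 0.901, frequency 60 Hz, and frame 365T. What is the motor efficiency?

τ = 284 lb·ft × 1.356 = 385.1 N·m
ω = 2π × 1147/60 = 120.1 rad/s; P_out = τω = 385.1 × 120.1 = 46251 W
P_in = √3·V_L·I_L·cosφ = 1.732 × 575 × 61.5 × 0.901 = 55184 W
η = P_out / P_in = 46251 / 55184 = 0.838 = 83.8%

83.8 %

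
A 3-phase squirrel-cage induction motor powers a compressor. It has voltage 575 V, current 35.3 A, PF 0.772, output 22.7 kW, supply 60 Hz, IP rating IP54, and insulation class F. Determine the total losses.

4.44 kW

P_in = √3·V·I·cosφ = 1.732×575×35.3×0.772 = 27140 W
P_out = 22700 W
Losses = P_in − P_out = 27140 − 22700 = 4440 W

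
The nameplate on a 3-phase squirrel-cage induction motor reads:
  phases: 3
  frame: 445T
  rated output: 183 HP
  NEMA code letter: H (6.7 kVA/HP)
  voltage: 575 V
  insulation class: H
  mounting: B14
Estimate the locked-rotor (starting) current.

S_LR = 6.7 × 183 = 1226.1 kVA
I_LR = S_LR/(√3·V_L) = 1226100/(1.732×575) = 1230 A

1230 A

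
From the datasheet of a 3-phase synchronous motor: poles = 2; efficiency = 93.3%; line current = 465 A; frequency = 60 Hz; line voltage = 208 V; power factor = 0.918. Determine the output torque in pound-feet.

P_in = √3·V·I·cosφ = 1.732 × 208 × 465 × 0.918 = 153782 W
P_out = η·P_in = 0.933 × 153782 = 143479 W
n = n_s = 120×60/2 = 3600 rpm (synchronous)
ω = 2π×3600/60 = 377 rad/s
τ = P_out/ω = 143479/377 = 380.6 N·m
In lb·ft: 380.6/1.356 = 281 lb·ft

281 lb·ft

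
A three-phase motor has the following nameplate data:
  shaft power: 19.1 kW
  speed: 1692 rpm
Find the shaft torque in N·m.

ω = 2π × 1692/60 = 177.2 rad/s
τ = P/ω = 19100/177.2 = 108 N·m

108 N·m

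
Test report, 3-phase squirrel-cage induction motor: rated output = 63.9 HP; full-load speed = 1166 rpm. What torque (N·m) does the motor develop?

P_out = 63.9 × 746 = 47669 W
ω = 2π × 1166/60 = 122.1 rad/s
τ = P_out/ω = 47669/122.1 = 390 N·m

390 N·m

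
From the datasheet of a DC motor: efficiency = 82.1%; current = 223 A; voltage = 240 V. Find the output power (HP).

58.9 HP

P_in = V·I = 240 × 223 = 53520 W
P_out = η·P_in = 0.821 × 53520 = 43940 W
= 43940/746 = 58.9 HP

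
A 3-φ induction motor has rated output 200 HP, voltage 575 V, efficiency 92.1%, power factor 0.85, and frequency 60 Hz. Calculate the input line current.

P_out = 200 × 746 = 149200 W
P_in = P_out / η = 149200 / 0.921 = 161998 W
I_L = P_in / (√3·V_L·cosφ) = 161998 / (1.732 × 575 × 0.85) = 191 A

191 A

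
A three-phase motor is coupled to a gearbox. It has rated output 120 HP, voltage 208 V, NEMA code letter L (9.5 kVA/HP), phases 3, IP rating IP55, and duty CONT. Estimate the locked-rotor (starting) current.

S_LR = 9.5 × 120 = 1140 kVA
I_LR = S_LR/(√3·V_L) = 1140000/(1.732×208) = 3160 A

3160 A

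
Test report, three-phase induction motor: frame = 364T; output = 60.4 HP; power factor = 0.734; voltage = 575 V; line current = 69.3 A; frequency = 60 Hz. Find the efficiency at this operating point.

88.9 %

P_out = 60.4 × 746 = 45058 W
P_in = √3·V_L·I_L·cosφ = 1.732 × 575 × 69.3 × 0.734 = 50658 W
η = P_out / P_in = 45058 / 50658 = 0.889 = 88.9%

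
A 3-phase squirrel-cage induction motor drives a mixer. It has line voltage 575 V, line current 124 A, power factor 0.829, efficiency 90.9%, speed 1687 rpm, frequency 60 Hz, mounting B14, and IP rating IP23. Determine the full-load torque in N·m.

P_in = √3·V·I·cosφ = 1.732 × 575 × 124 × 0.829 = 102375 W
P_out = η·P_in = 0.909 × 102375 = 93059 W
n = 1687 rpm
ω = 2π×1687/60 = 176.7 rad/s
τ = P_out/ω = 93059/176.7 = 527 N·m

527 N·m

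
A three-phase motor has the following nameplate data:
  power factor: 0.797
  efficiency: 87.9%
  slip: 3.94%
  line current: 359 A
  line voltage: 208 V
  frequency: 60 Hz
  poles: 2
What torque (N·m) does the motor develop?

P_in = √3·V·I·cosφ = 1.732 × 208 × 359 × 0.797 = 103078 W
P_out = η·P_in = 0.879 × 103078 = 90606 W
n_s = 120×60/2 = 3600 rpm; n = 3600×(1−0.0394) = 3458 rpm
ω = 2π×3458/60 = 362.1 rad/s
τ = P_out/ω = 90606/362.1 = 250 N·m

250 N·m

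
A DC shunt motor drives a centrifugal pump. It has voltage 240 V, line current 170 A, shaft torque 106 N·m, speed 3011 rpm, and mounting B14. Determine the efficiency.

ω = 2π × 3011/60 = 315.3 rad/s; P_out = τω = 106 × 315.3 = 33422 W
P_in = V·I = 240 × 170 = 40800 W
η = P_out / P_in = 33422 / 40800 = 0.819 = 81.9%

81.9 %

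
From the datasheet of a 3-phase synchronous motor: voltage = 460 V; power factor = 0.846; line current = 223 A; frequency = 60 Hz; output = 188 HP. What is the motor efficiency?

93.3 %

P_out = 188 × 746 = 140248 W
P_in = √3·V_L·I_L·cosφ = 1.732 × 460 × 223 × 0.846 = 150308 W
η = P_out / P_in = 140248 / 150308 = 0.933 = 93.3%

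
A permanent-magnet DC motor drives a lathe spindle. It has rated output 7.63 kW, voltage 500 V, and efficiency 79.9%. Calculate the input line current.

P_out = 7.63 kW = 7630 W
P_in = P_out / η = 7630 / 0.799 = 9549 W
I = P_in / V = 9549 / 500 = 19.1 A

19.1 A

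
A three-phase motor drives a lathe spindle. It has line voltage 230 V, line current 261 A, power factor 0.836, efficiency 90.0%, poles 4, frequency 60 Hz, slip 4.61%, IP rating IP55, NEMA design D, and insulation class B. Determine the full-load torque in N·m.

P_in = √3·V·I·cosφ = 1.732 × 230 × 261 × 0.836 = 86921 W
P_out = η·P_in = 0.9 × 86921 = 78229 W
n_s = 120×60/4 = 1800 rpm; n = 1800×(1−0.0461) = 1717 rpm
ω = 2π×1717/60 = 179.8 rad/s
τ = P_out/ω = 78229/179.8 = 435 N·m

435 N·m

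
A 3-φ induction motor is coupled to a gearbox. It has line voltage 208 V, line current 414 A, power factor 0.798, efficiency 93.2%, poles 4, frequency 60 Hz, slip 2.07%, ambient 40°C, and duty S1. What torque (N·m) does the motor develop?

P_in = √3·V·I·cosφ = 1.732 × 208 × 414 × 0.798 = 119018 W
P_out = η·P_in = 0.932 × 119018 = 110925 W
n_s = 120×60/4 = 1800 rpm; n = 1800×(1−0.0207) = 1763 rpm
ω = 2π×1763/60 = 184.6 rad/s
τ = P_out/ω = 110925/184.6 = 601 N·m

601 N·m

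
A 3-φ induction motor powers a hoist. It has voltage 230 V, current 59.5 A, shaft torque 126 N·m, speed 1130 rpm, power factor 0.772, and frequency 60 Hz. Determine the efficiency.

ω = 2π × 1130/60 = 118.3 rad/s; P_out = τω = 126 × 118.3 = 14906 W
P_in = √3·V_L·I_L·cosφ = 1.732 × 230 × 59.5 × 0.772 = 18298 W
η = P_out / P_in = 14906 / 18298 = 0.815 = 81.5%

81.5 %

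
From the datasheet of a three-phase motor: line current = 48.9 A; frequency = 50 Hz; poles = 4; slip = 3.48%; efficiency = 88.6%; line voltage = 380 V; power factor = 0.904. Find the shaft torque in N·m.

P_in = √3·V·I·cosφ = 1.732 × 380 × 48.9 × 0.904 = 29094 W
P_out = η·P_in = 0.886 × 29094 = 25777 W
n_s = 120×50/4 = 1500 rpm; n = 1500×(1−0.0348) = 1448 rpm
ω = 2π×1448/60 = 151.6 rad/s
τ = P_out/ω = 25777/151.6 = 170 N·m

170 N·m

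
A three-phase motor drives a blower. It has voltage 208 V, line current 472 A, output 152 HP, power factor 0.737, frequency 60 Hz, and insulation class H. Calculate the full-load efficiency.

90.5 %

P_out = 152 × 746 = 113392 W
P_in = √3·V_L·I_L·cosφ = 1.732 × 208 × 472 × 0.737 = 125320 W
η = P_out / P_in = 113392 / 125320 = 0.905 = 90.5%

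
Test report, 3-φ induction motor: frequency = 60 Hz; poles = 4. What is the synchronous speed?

1800 rpm

n_s = 120f/p = 120×60/4 = 1800 rpm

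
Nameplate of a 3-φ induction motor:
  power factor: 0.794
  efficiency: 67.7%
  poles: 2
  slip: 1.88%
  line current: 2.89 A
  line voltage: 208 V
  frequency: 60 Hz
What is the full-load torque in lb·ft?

1.12 lb·ft

P_in = √3·V·I·cosφ = 1.732 × 208 × 2.89 × 0.794 = 827 W
P_out = η·P_in = 0.677 × 827 = 560 W
n_s = 120×60/2 = 3600 rpm; n = 3600×(1−0.0188) = 3532 rpm
ω = 2π×3532/60 = 369.9 rad/s
τ = P_out/ω = 560/369.9 = 1.514 N·m
In lb·ft: 1.514/1.356 = 1.12 lb·ft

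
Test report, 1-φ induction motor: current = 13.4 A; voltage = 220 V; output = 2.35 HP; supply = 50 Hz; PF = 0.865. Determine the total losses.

797 W

P_in = V·I·cosφ = 220×13.4×0.865 = 2550 W
P_out = 2.35×746 = 1753 W
Losses = P_in − P_out = 2550 − 1753 = 797 W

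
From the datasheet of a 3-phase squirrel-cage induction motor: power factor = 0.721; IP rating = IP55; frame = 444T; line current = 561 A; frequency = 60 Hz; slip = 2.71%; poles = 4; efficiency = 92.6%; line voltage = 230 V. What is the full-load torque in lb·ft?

P_in = √3·V·I·cosφ = 1.732 × 230 × 561 × 0.721 = 161129 W
P_out = η·P_in = 0.926 × 161129 = 149205 W
n_s = 120×60/4 = 1800 rpm; n = 1800×(1−0.0271) = 1751 rpm
ω = 2π×1751/60 = 183.4 rad/s
τ = P_out/ω = 149205/183.4 = 813.5 N·m
In lb·ft: 813.5/1.356 = 600 lb·ft

600 lb·ft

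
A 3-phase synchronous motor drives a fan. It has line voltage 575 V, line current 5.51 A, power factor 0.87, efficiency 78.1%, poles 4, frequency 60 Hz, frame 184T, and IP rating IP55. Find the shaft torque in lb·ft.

P_in = √3·V·I·cosφ = 1.732 × 575 × 5.51 × 0.87 = 4774 W
P_out = η·P_in = 0.781 × 4774 = 3728 W
n = n_s = 120×60/4 = 1800 rpm (synchronous)
ω = 2π×1800/60 = 188.5 rad/s
τ = P_out/ω = 3728/188.5 = 19.78 N·m
In lb·ft: 19.78/1.356 = 14.6 lb·ft

14.6 lb·ft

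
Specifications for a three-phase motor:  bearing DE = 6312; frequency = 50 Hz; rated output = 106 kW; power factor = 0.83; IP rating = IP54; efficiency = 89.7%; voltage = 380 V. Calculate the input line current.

P_out = 106 kW = 106000 W
P_in = P_out / η = 106000 / 0.897 = 118172 W
I_L = P_in / (√3·V_L·cosφ) = 118172 / (1.732 × 380 × 0.83) = 216 A

216 A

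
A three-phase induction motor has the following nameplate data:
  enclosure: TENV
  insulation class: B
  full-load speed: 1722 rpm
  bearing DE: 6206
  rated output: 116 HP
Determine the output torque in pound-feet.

P_out = 116 × 746 = 86536 W
ω = 2π × 1722/60 = 180.3 rad/s
τ = P_out/ω = 86536/180.3 = 480 N·m
In lb·ft: 480/1.356 = 354 lb·ft

354 lb·ft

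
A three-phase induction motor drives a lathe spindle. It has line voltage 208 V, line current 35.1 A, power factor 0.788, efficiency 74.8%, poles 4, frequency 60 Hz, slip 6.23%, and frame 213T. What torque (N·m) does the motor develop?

42.2 N·m

P_in = √3·V·I·cosφ = 1.732 × 208 × 35.1 × 0.788 = 9964 W
P_out = η·P_in = 0.748 × 9964 = 7453 W
n_s = 120×60/4 = 1800 rpm; n = 1800×(1−0.0623) = 1688 rpm
ω = 2π×1688/60 = 176.8 rad/s
τ = P_out/ω = 7453/176.8 = 42.2 N·m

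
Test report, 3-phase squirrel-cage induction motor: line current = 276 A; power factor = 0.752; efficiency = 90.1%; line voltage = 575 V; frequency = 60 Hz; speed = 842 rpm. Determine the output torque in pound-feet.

1560 lb·ft

P_in = √3·V·I·cosφ = 1.732 × 575 × 276 × 0.752 = 206701 W
P_out = η·P_in = 0.901 × 206701 = 186238 W
n = 842 rpm
ω = 2π×842/60 = 88.17 rad/s
τ = P_out/ω = 186238/88.17 = 2112 N·m
In lb·ft: 2112/1.356 = 1560 lb·ft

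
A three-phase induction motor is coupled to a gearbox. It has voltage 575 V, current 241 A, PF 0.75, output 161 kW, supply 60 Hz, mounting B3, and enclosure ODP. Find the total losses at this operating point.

P_in = √3·V·I·cosφ = 1.732×575×241×0.75 = 180009 W
P_out = 161000 W
Losses = P_in − P_out = 180009 − 161000 = 19009 W

19 kW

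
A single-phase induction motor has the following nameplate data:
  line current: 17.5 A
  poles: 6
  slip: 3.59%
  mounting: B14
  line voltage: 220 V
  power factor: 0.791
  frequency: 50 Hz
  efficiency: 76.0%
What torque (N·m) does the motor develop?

P_in = V·I·cosφ = 220 × 17.5 × 0.791 = 3045 W
P_out = η·P_in = 0.76 × 3045 = 2314 W
n_s = 120×50/6 = 1000 rpm; n = 1000×(1−0.0359) = 964 rpm
ω = 2π×964/60 = 100.9 rad/s
τ = P_out/ω = 2314/100.9 = 22.9 N·m

22.9 N·m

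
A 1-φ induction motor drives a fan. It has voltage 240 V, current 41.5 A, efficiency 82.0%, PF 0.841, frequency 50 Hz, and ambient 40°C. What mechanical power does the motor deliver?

6.87 kW

P_in = V·I·cosφ = 240 × 41.5 × 0.841 = 8376 W
P_out = η·P_in = 0.82 × 8376 = 6868 W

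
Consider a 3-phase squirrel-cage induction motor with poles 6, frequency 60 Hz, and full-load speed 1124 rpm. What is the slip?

6.33 %

n_s = 120f/p = 120×60/6 = 1200 rpm
s = (n_s − n)/n_s = (1200 − 1124)/1200 = 0.0633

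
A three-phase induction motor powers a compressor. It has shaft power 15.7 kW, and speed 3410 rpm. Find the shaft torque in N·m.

ω = 2π × 3410/60 = 357.1 rad/s
τ = P/ω = 15700/357.1 = 44 N·m

44 N·m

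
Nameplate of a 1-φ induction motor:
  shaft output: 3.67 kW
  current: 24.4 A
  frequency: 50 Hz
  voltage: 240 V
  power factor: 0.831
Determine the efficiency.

75.4 %

P_out = 3.67 kW = 3670 W
P_in = V·I·cosφ = 240 × 24.4 × 0.831 = 4866 W
η = P_out / P_in = 3670 / 4866 = 0.754 = 75.4%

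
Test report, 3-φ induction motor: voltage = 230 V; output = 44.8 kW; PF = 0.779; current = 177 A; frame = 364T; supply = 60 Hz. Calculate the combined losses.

10.1 kW

P_in = √3·V·I·cosφ = 1.732×230×177×0.779 = 54927 W
P_out = 44800 W
Losses = P_in − P_out = 54927 − 44800 = 10127 W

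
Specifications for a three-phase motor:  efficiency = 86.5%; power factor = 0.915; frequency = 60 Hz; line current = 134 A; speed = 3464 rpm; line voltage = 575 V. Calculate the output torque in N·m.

P_in = √3·V·I·cosφ = 1.732 × 575 × 134 × 0.915 = 122107 W
P_out = η·P_in = 0.865 × 122107 = 105623 W
n = 3464 rpm
ω = 2π×3464/60 = 362.7 rad/s
τ = P_out/ω = 105623/362.7 = 291 N·m

291 N·m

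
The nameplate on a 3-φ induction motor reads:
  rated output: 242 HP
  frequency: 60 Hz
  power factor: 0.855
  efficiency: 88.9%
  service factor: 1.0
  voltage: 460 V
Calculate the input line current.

298 A

P_out = 242 × 746 = 180532 W
P_in = P_out / η = 180532 / 0.889 = 203073 W
I_L = P_in / (√3·V_L·cosφ) = 203073 / (1.732 × 460 × 0.855) = 298 A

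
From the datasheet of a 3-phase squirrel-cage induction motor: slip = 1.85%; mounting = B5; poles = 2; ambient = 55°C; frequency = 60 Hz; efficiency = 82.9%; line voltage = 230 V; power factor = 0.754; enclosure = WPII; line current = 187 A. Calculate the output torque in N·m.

P_in = √3·V·I·cosφ = 1.732 × 230 × 187 × 0.754 = 56168 W
P_out = η·P_in = 0.829 × 56168 = 46563 W
n_s = 120×60/2 = 3600 rpm; n = 3600×(1−0.0185) = 3533 rpm
ω = 2π×3533/60 = 370 rad/s
τ = P_out/ω = 46563/370 = 126 N·m

126 N·m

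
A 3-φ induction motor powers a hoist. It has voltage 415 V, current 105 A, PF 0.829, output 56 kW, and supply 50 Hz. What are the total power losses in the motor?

6570 W

P_in = √3·V·I·cosφ = 1.732×415×105×0.829 = 62566 W
P_out = 56000 W
Losses = P_in − P_out = 62566 − 56000 = 6566 W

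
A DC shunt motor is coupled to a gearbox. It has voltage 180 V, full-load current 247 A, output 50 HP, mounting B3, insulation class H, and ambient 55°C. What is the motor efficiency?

P_out = 50 × 746 = 37300 W
P_in = V·I = 180 × 247 = 44460 W
η = P_out / P_in = 37300 / 44460 = 0.839 = 83.9%

83.9 %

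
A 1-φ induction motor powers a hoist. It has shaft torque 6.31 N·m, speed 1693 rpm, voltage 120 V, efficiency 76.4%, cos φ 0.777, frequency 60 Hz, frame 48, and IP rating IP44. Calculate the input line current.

15.7 A

ω = 2π×1693/60 = 177.3 rad/s; P_out = τω = 6.31 × 177.3 = 1119 W
P_in = P_out / η = 1119 / 0.764 = 1465 W
I = P_in / (V·cosφ) = 1465 / (120 × 0.777) = 15.7 A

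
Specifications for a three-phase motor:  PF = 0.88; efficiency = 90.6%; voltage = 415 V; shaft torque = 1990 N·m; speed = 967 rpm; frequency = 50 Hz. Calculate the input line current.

ω = 2π×967/60 = 101.3 rad/s; P_out = τω = 1990 × 101.3 = 201587 W
P_in = P_out / η = 201587 / 0.906 = 222502 W
I_L = P_in / (√3·V_L·cosφ) = 222502 / (1.732 × 415 × 0.88) = 352 A

352 A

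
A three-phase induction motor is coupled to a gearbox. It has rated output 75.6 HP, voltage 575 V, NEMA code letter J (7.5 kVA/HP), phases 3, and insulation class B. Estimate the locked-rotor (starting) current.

S_LR = 7.5 × 75.6 = 567 kVA
I_LR = S_LR/(√3·V_L) = 567000/(1.732×575) = 569 A

569 A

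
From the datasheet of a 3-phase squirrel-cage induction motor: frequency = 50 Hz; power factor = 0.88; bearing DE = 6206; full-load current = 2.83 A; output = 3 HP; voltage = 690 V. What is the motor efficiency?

75.2 %

P_out = 3 × 746 = 2238 W
P_in = √3·V_L·I_L·cosφ = 1.732 × 690 × 2.83 × 0.88 = 2976 W
η = P_out / P_in = 2238 / 2976 = 0.752 = 75.2%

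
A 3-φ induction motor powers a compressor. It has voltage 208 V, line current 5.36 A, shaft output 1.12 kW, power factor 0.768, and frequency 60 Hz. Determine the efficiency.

P_out = 1.12 kW = 1120 W
P_in = √3·V_L·I_L·cosφ = 1.732 × 208 × 5.36 × 0.768 = 1483 W
η = P_out / P_in = 1120 / 1483 = 0.755 = 75.5%

75.5 %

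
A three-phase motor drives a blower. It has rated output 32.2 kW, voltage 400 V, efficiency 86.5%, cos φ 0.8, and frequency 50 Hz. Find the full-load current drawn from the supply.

P_out = 32.2 kW = 32200 W
P_in = P_out / η = 32200 / 0.865 = 37225 W
I_L = P_in / (√3·V_L·cosφ) = 37225 / (1.732 × 400 × 0.8) = 67.2 A

67.2 A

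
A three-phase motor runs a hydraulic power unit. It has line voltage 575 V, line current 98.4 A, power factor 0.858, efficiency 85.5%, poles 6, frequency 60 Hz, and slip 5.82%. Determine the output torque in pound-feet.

448 lb·ft

P_in = √3·V·I·cosφ = 1.732 × 575 × 98.4 × 0.858 = 84081 W
P_out = η·P_in = 0.855 × 84081 = 71889 W
n_s = 120×60/6 = 1200 rpm; n = 1200×(1−0.0582) = 1130 rpm
ω = 2π×1130/60 = 118.3 rad/s
τ = P_out/ω = 71889/118.3 = 607.7 N·m
In lb·ft: 607.7/1.356 = 448 lb·ft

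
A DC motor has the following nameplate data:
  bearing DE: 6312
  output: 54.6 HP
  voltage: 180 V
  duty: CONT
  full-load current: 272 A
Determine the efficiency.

P_out = 54.6 × 746 = 40732 W
P_in = V·I = 180 × 272 = 48960 W
η = P_out / P_in = 40732 / 48960 = 0.832 = 83.2%

83.2 %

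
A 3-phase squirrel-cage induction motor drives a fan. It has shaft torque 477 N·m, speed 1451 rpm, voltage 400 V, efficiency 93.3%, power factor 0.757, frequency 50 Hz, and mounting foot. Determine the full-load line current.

ω = 2π×1451/60 = 151.9 rad/s; P_out = τω = 477 × 151.9 = 72456 W
P_in = P_out / η = 72456 / 0.933 = 77659 W
I_L = P_in / (√3·V_L·cosφ) = 77659 / (1.732 × 400 × 0.757) = 148 A

148 A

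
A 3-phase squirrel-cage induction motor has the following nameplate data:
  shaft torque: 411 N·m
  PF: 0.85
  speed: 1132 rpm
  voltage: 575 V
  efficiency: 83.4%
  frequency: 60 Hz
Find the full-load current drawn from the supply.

ω = 2π×1132/60 = 118.5 rad/s; P_out = τω = 411 × 118.5 = 48704 W
P_in = P_out / η = 48704 / 0.834 = 58398 W
I_L = P_in / (√3·V_L·cosφ) = 58398 / (1.732 × 575 × 0.85) = 69 A

69 A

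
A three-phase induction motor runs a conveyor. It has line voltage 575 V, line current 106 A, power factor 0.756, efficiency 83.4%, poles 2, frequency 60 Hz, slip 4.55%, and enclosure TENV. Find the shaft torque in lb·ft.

P_in = √3·V·I·cosφ = 1.732 × 575 × 106 × 0.756 = 79807 W
P_out = η·P_in = 0.834 × 79807 = 66559 W
n_s = 120×60/2 = 3600 rpm; n = 3600×(1−0.0455) = 3436 rpm
ω = 2π×3436/60 = 359.8 rad/s
τ = P_out/ω = 66559/359.8 = 185 N·m
In lb·ft: 185/1.356 = 136 lb·ft

136 lb·ft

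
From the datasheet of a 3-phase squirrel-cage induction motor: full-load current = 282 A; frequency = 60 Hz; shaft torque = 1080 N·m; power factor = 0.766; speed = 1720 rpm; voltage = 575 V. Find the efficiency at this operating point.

ω = 2π × 1720/60 = 180.1 rad/s; P_out = τω = 1080 × 180.1 = 194508 W
P_in = √3·V_L·I_L·cosφ = 1.732 × 575 × 282 × 0.766 = 215126 W
η = P_out / P_in = 194508 / 215126 = 0.904 = 90.4%

90.4 %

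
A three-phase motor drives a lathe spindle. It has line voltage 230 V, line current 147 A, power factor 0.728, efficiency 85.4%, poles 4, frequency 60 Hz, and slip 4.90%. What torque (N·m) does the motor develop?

203 N·m

P_in = √3·V·I·cosφ = 1.732 × 230 × 147 × 0.728 = 42631 W
P_out = η·P_in = 0.854 × 42631 = 36407 W
n_s = 120×60/4 = 1800 rpm; n = 1800×(1−0.049) = 1712 rpm
ω = 2π×1712/60 = 179.3 rad/s
τ = P_out/ω = 36407/179.3 = 203 N·m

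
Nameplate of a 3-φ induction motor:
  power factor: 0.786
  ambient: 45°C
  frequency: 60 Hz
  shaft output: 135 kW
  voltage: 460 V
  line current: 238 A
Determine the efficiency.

90.6 %

P_out = 135 kW = 135000 W
P_in = √3·V_L·I_L·cosφ = 1.732 × 460 × 238 × 0.786 = 149041 W
η = P_out / P_in = 135000 / 149041 = 0.906 = 90.6%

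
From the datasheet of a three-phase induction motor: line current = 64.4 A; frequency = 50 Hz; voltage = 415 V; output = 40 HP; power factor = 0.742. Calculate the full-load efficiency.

P_out = 40 × 746 = 29840 W
P_in = √3·V_L·I_L·cosφ = 1.732 × 415 × 64.4 × 0.742 = 34347 W
η = P_out / P_in = 29840 / 34347 = 0.869 = 86.9%

86.9 %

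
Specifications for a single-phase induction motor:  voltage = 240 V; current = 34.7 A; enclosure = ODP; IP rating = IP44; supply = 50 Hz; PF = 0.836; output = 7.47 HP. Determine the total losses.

1.39 kW

P_in = V·I·cosφ = 240×34.7×0.836 = 6962 W
P_out = 7.47×746 = 5573 W
Losses = P_in − P_out = 6962 − 5573 = 1389 W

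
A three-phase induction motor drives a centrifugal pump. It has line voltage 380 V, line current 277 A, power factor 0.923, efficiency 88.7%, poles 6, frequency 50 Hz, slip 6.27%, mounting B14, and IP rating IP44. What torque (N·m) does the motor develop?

1520 N·m

P_in = √3·V·I·cosφ = 1.732 × 380 × 277 × 0.923 = 168272 W
P_out = η·P_in = 0.887 × 168272 = 149257 W
n_s = 120×50/6 = 1000 rpm; n = 1000×(1−0.0627) = 937 rpm
ω = 2π×937/60 = 98.12 rad/s
τ = P_out/ω = 149257/98.12 = 1520 N·m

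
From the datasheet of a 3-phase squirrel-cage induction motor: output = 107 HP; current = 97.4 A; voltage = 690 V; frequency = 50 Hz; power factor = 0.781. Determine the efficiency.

87.8 %

P_out = 107 × 746 = 79822 W
P_in = √3·V_L·I_L·cosφ = 1.732 × 690 × 97.4 × 0.781 = 90909 W
η = P_out / P_in = 79822 / 90909 = 0.878 = 87.8%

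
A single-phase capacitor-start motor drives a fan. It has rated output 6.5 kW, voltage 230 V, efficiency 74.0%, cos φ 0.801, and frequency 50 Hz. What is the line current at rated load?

47.7 A

P_out = 6.5 kW = 6500 W
P_in = P_out / η = 6500 / 0.740 = 8784 W
I = P_in / (V·cosφ) = 8784 / (230 × 0.801) = 47.7 A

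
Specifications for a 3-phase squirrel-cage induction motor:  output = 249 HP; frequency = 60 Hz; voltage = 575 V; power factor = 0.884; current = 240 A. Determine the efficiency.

P_out = 249 × 746 = 185754 W
P_in = √3·V_L·I_L·cosφ = 1.732 × 575 × 240 × 0.884 = 211290 W
η = P_out / P_in = 185754 / 211290 = 0.879 = 87.9%

87.9 %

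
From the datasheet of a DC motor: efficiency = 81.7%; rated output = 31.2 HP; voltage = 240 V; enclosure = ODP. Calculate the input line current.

119 A

P_out = 31.2 × 746 = 23275 W
P_in = P_out / η = 23275 / 0.817 = 28488 W
I = P_in / V = 28488 / 240 = 119 A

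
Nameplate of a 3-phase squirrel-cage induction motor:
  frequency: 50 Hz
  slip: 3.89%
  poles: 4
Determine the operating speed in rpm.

1442 rpm

n_s = 120f/p = 120×50/4 = 1500 rpm
n = n_s(1 − s) = 1500 × (1 − 0.0389) = 1442 rpm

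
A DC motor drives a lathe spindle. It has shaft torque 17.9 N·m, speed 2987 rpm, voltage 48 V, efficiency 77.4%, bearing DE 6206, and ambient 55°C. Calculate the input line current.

ω = 2π×2987/60 = 312.8 rad/s; P_out = τω = 17.9 × 312.8 = 5599 W
P_in = P_out / η = 5599 / 0.774 = 7234 W
I = P_in / V = 7234 / 48 = 151 A

151 A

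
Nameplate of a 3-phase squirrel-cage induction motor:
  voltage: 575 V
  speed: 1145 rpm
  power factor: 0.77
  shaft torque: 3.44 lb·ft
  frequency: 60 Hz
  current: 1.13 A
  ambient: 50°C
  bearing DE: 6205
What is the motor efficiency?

64.5 %

τ = 3.44 lb·ft × 1.356 = 4.665 N·m
ω = 2π × 1145/60 = 119.9 rad/s; P_out = τω = 4.665 × 119.9 = 559 W
P_in = √3·V_L·I_L·cosφ = 1.732 × 575 × 1.13 × 0.77 = 867 W
η = P_out / P_in = 559 / 867 = 0.645 = 64.5%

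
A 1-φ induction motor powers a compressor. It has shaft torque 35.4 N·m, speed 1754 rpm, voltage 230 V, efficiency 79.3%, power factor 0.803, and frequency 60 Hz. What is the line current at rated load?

44.4 A

ω = 2π×1754/60 = 183.7 rad/s; P_out = τω = 35.4 × 183.7 = 6503 W
P_in = P_out / η = 6503 / 0.793 = 8201 W
I = P_in / (V·cosφ) = 8201 / (230 × 0.803) = 44.4 A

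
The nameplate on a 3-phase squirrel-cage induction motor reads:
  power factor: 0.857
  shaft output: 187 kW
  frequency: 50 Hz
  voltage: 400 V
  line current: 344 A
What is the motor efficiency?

91.6 %

P_out = 187 kW = 187000 W
P_in = √3·V_L·I_L·cosφ = 1.732 × 400 × 344 × 0.857 = 204243 W
η = P_out / P_in = 187000 / 204243 = 0.916 = 91.6%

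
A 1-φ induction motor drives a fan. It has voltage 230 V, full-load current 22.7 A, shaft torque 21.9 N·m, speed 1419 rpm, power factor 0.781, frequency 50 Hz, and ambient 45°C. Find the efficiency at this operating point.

ω = 2π × 1419/60 = 148.6 rad/s; P_out = τω = 21.9 × 148.6 = 3254 W
P_in = V·I·cosφ = 230 × 22.7 × 0.781 = 4078 W
η = P_out / P_in = 3254 / 4078 = 0.798 = 79.8%

79.8 %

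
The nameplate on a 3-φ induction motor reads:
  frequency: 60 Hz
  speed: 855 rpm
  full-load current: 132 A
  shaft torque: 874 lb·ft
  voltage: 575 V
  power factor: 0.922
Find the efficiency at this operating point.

87.5 %

τ = 874 lb·ft × 1.356 = 1185 N·m
ω = 2π × 855/60 = 89.54 rad/s; P_out = τω = 1185 × 89.54 = 106105 W
P_in = √3·V_L·I_L·cosφ = 1.732 × 575 × 132 × 0.922 = 121205 W
η = P_out / P_in = 106105 / 121205 = 0.875 = 87.5%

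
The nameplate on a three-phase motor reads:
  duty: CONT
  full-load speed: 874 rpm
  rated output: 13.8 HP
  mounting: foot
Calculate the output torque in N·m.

P_out = 13.8 × 746 = 10295 W
ω = 2π × 874/60 = 91.53 rad/s
τ = P_out/ω = 10295/91.53 = 112 N·m

112 N·m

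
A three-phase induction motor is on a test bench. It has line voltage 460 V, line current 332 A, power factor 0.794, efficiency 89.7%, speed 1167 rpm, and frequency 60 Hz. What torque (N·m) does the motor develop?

P_in = √3·V·I·cosφ = 1.732 × 460 × 332 × 0.794 = 210022 W
P_out = η·P_in = 0.897 × 210022 = 188390 W
n = 1167 rpm
ω = 2π×1167/60 = 122.2 rad/s
τ = P_out/ω = 188390/122.2 = 1540 N·m

1540 N·m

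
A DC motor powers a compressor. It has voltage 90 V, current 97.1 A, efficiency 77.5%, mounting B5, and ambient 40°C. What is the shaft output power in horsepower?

9.08 HP

P_in = V·I = 90 × 97.1 = 8739 W
P_out = η·P_in = 0.775 × 8739 = 6773 W
= 6773/746 = 9.08 HP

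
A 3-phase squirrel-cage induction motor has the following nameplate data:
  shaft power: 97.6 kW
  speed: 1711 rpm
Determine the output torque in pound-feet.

402 lb·ft

ω = 2π × 1711/60 = 179.2 rad/s
τ = P/ω = 97600/179.2 = 544.6 N·m
In lb·ft: 544.6/1.356 = 402 lb·ft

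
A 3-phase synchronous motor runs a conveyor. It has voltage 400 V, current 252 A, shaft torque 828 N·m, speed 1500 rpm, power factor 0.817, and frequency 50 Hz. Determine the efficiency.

ω = 2π × 1500/60 = 157.1 rad/s; P_out = τω = 828 × 157.1 = 130079 W
P_in = √3·V_L·I_L·cosφ = 1.732 × 400 × 252 × 0.817 = 142636 W
η = P_out / P_in = 130079 / 142636 = 0.912 = 91.2%

91.2 %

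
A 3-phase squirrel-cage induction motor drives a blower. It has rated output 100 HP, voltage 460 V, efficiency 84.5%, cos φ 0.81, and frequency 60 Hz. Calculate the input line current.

137 A

P_out = 100 × 746 = 74600 W
P_in = P_out / η = 74600 / 0.845 = 88284 W
I_L = P_in / (√3·V_L·cosφ) = 88284 / (1.732 × 460 × 0.81) = 137 A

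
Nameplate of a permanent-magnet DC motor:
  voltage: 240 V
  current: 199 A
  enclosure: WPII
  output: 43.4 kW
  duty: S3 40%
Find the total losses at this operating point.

P_in = V·I = 240×199 = 47760 W
P_out = 43400 W
Losses = P_in − P_out = 47760 − 43400 = 4360 W

4360 W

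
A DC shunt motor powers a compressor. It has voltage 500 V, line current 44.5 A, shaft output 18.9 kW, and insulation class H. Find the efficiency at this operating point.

P_out = 18.9 kW = 18900 W
P_in = V·I = 500 × 44.5 = 22250 W
η = P_out / P_in = 18900 / 22250 = 0.849 = 84.9%

84.9 %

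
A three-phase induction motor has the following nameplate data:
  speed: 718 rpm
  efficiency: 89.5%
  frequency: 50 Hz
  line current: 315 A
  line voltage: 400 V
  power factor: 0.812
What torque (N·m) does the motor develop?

P_in = √3·V·I·cosφ = 1.732 × 400 × 315 × 0.812 = 177204 W
P_out = η·P_in = 0.895 × 177204 = 158598 W
n = 718 rpm
ω = 2π×718/60 = 75.19 rad/s
τ = P_out/ω = 158598/75.19 = 2110 N·m

2110 N·m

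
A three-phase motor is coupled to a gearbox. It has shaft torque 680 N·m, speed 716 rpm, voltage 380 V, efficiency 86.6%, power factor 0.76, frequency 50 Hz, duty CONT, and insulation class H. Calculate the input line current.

ω = 2π×716/60 = 74.98 rad/s; P_out = τω = 680 × 74.98 = 50986 W
P_in = P_out / η = 50986 / 0.866 = 58875 W
I_L = P_in / (√3·V_L·cosφ) = 58875 / (1.732 × 380 × 0.76) = 118 A

118 A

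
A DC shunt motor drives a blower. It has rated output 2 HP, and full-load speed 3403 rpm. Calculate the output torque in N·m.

P_out = 2 × 746 = 1492 W
ω = 2π × 3403/60 = 356.4 rad/s
τ = P_out/ω = 1492/356.4 = 4.19 N·m

4.19 N·m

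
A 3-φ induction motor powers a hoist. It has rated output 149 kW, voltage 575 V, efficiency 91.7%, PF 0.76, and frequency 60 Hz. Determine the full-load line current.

215 A

P_out = 149 kW = 149000 W
P_in = P_out / η = 149000 / 0.917 = 162486 W
I_L = P_in / (√3·V_L·cosφ) = 162486 / (1.732 × 575 × 0.76) = 215 A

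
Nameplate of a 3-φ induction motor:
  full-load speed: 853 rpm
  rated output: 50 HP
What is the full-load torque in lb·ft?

P_out = 50 × 746 = 37300 W
ω = 2π × 853/60 = 89.33 rad/s
τ = P_out/ω = 37300/89.33 = 417.6 N·m
In lb·ft: 417.6/1.356 = 308 lb·ft

308 lb·ft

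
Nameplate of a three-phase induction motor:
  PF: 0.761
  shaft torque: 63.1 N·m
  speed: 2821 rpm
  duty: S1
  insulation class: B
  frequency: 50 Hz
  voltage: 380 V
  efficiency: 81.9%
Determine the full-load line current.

ω = 2π×2821/60 = 295.4 rad/s; P_out = τω = 63.1 × 295.4 = 18640 W
P_in = P_out / η = 18640 / 0.819 = 22759 W
I_L = P_in / (√3·V_L·cosφ) = 22759 / (1.732 × 380 × 0.761) = 45.4 A

45.4 A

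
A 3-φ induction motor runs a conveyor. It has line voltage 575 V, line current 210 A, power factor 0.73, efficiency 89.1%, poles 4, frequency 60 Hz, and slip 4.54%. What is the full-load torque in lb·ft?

P_in = √3·V·I·cosφ = 1.732 × 575 × 210 × 0.73 = 152671 W
P_out = η·P_in = 0.891 × 152671 = 136030 W
n_s = 120×60/4 = 1800 rpm; n = 1800×(1−0.0454) = 1718 rpm
ω = 2π×1718/60 = 179.9 rad/s
τ = P_out/ω = 136030/179.9 = 756.1 N·m
In lb·ft: 756.1/1.356 = 558 lb·ft

558 lb·ft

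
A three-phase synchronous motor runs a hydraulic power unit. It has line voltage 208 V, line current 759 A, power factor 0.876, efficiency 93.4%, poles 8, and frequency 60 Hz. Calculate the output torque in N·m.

2370 N·m

P_in = √3·V·I·cosφ = 1.732 × 208 × 759 × 0.876 = 239528 W
P_out = η·P_in = 0.934 × 239528 = 223719 W
n = n_s = 120×60/8 = 900 rpm (synchronous)
ω = 2π×900/60 = 94.25 rad/s
τ = P_out/ω = 223719/94.25 = 2370 N·m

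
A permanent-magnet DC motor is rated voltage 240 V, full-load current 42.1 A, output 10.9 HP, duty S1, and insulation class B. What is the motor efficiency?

P_out = 10.9 × 746 = 8131 W
P_in = V·I = 240 × 42.1 = 10104 W
η = P_out / P_in = 8131 / 10104 = 0.805 = 80.5%

80.5 %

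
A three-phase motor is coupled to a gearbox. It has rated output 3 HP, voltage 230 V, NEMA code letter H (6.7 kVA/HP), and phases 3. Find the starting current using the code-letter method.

50.5 A

S_LR = 6.7 × 3 = 20.1 kVA
I_LR = S_LR/(√3·V_L) = 20100/(1.732×230) = 50.5 A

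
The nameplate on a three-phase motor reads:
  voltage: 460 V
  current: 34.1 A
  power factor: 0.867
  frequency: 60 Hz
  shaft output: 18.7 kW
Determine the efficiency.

P_out = 18.7 kW = 18700 W
P_in = √3·V_L·I_L·cosφ = 1.732 × 460 × 34.1 × 0.867 = 23555 W
η = P_out / P_in = 18700 / 23555 = 0.794 = 79.4%

79.4 %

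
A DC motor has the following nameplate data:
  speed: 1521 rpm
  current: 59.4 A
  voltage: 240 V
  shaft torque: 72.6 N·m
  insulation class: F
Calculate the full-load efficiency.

81.1 %

ω = 2π × 1521/60 = 159.3 rad/s; P_out = τω = 72.6 × 159.3 = 11565 W
P_in = V·I = 240 × 59.4 = 14256 W
η = P_out / P_in = 11565 / 14256 = 0.811 = 81.1%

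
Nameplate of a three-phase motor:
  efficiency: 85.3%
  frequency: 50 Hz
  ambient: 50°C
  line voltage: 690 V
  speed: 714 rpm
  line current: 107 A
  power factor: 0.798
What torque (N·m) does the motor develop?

P_in = √3·V·I·cosφ = 1.732 × 690 × 107 × 0.798 = 102043 W
P_out = η·P_in = 0.853 × 102043 = 87043 W
n = 714 rpm
ω = 2π×714/60 = 74.77 rad/s
τ = P_out/ω = 87043/74.77 = 1160 N·m

1160 N·m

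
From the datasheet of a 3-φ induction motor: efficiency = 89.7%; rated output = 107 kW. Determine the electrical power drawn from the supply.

119 kW

P_out = 107000 W
P_in = P_out/η = 107000/0.897 = 119287 W = 119 kW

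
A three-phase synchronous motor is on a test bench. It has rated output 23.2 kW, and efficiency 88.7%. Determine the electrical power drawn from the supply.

P_out = 23200 W
P_in = P_out/η = 23200/0.887 = 26156 W = 26.2 kW

26.2 kW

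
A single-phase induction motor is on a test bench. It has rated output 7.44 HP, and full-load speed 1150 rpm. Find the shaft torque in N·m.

46.1 N·m

P_out = 7.44 × 746 = 5550 W
ω = 2π × 1150/60 = 120.4 rad/s
τ = P_out/ω = 5550/120.4 = 46.1 N·m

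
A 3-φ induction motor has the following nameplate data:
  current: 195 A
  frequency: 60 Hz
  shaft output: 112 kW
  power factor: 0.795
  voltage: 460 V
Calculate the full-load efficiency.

90.7 %

P_out = 112 kW = 112000 W
P_in = √3·V_L·I_L·cosφ = 1.732 × 460 × 195 × 0.795 = 123512 W
η = P_out / P_in = 112000 / 123512 = 0.907 = 90.7%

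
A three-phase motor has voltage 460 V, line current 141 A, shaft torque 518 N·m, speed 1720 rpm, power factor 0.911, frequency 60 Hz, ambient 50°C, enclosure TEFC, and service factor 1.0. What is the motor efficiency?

91.2 %

ω = 2π × 1720/60 = 180.1 rad/s; P_out = τω = 518 × 180.1 = 93292 W
P_in = √3·V_L·I_L·cosφ = 1.732 × 460 × 141 × 0.911 = 102339 W
η = P_out / P_in = 93292 / 102339 = 0.912 = 91.2%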